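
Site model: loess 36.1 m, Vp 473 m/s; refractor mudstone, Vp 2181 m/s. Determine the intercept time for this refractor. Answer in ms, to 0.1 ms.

149.0 ms

tᵢ = 2h·√(V₂²−V₁²)/(V₁V₂).
√(V₂²−V₁²) = √(2181²−473²) = 2129.1 m/s.
tᵢ = 2·36.1·2129.1/(473·2181) = 0.14901 s.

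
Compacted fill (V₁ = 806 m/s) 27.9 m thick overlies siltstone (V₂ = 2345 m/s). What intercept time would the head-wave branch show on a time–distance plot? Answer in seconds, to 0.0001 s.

θ_c = arcsin(V₁/V₂) = arcsin(806/2345) = 20.10°; cos θ_c = 0.9391.
tᵢ = 2h·cos θ_c / V₁ = 2·27.9·0.9391 / 806 = 0.06501 s.

0.0650 s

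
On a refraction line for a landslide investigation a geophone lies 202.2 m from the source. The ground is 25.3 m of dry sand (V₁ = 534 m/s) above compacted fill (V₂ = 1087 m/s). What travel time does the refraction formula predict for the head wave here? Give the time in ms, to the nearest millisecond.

269 ms

t = x/V₂ + 2h·√(V₂²−V₁²)/(V₁V₂).
√(V₂²−V₁²) = √(1087²−534²) = 946.8 m/s; delay term = 2·25.3·946.8/(534·1087) = 0.08253 s.
t = 202.2/1087 + 0.08253 = 0.26855 s.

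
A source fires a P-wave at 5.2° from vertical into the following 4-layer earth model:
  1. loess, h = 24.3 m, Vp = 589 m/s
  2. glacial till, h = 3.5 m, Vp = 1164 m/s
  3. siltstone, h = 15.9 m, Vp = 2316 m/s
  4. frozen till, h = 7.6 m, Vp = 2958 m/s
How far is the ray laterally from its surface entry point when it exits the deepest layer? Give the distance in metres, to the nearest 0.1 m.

Apply Snell's law at each interface; in layer i the horizontal offset is hᵢ·tan θᵢ.
Layer 1: θ = 5.20°; offset = 24.3·tan 5.20° = 2.211 m.
Layer 2: sin θ = 1164·sin 5.2°/589 = 0.1791, θ = 10.32°; offset = 3.5·tan 10.32° = 0.637 m.
Layer 3: sin θ = 2316·sin 5.2°/589 = 0.3564, θ = 20.88°; offset = 15.9·tan 20.88° = 6.065 m.
Layer 4: sin θ = 2958·sin 5.2°/589 = 0.4552, θ = 27.08°; offset = 7.6·tan 27.08° = 3.885 m.
Total horizontal offset = 12.798 m.

12.8 m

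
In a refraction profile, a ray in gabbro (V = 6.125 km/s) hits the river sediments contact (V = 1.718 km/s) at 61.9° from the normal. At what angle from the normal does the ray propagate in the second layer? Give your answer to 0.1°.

sin θ₁/V₁ = sin θ₂/V₂ ⇒ sin θ₂ = 1.718·sin 61.9°/6.125 = 1.718·0.8821/6.125 = 0.2474.
θ₂ = arcsin 0.2474 = 14.33° from the normal.

14.3°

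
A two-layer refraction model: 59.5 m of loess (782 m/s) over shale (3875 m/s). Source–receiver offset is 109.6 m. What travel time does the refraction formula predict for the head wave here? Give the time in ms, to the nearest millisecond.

θ_c = arcsin(V₁/V₂) = arcsin(782/3875) = 11.64°, cos θ_c = 0.9794.
Intercept time tᵢ = 2h cos θ_c / V₁ = 2·59.5·0.9794/782 = 0.14904 s.
t = x/V₂ + tᵢ = 109.6/3875 + 0.14904 = 0.17733 s.

177 ms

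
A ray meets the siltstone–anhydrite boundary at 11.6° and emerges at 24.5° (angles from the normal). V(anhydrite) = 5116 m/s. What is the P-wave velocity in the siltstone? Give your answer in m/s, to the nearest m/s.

Snell's law: sin 11.6°/V₁ = sin 24.5°/V₂.
V₁ = V₂·sin 11.6°/sin 24.5° = 5116 × 0.4849 = 2480.66 m/s.

2481 m/s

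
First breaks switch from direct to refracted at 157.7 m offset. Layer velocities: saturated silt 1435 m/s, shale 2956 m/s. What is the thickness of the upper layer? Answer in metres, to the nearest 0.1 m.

46.4 m

x_cross = 2h·√((V₂+V₁)/(V₂−V₁)) → h = x_cross / (2·√((V₂+V₁)/(V₂−V₁))).
√((V₂+V₁)/(V₂−V₁)) = √((2956+1435)/(2956−1435)) = 1.6991.
h = 157.7 / (2·1.6991) = 46.41 m.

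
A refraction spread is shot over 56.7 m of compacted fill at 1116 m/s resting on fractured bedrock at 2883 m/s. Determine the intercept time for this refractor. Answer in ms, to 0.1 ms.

93.7 ms

θ_c = arcsin(V₁/V₂) = arcsin(1116/2883) = 22.77°; cos θ_c = 0.9220.
tᵢ = 2h·cos θ_c / V₁ = 2·56.7·0.9220 / 1116 = 0.09369 s.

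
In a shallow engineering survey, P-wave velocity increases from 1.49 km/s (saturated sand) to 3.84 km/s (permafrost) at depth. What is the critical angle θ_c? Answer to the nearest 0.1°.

22.8°

At critical incidence the refracted ray runs along the interface (θ₂ = 90°), so sin θ_c = V₁/V₂.
θ_c = arcsin(1.49/3.84) = arcsin 0.3880 = 22.83°.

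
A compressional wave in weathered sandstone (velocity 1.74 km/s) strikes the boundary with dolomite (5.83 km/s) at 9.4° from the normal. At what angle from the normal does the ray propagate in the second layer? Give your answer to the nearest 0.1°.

33.2°

sin θ₁/V₁ = sin θ₂/V₂ ⇒ sin θ₂ = 5.83·sin 9.4°/1.74 = 5.83·0.1633/1.74 = 0.5472.
θ₂ = sin⁻¹(0.5472) = 33.18° (from vertical).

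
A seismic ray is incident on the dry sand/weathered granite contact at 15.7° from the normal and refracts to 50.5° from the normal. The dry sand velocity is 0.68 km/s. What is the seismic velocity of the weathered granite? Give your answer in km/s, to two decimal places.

1.94 km/s

sin 15.7° = 0.2706; sin 50.5° = 0.7716.
V₂ = V₁·(sin θ₂/sin θ₁) = 0.68·(0.7716/0.2706) = 1.94 km/s.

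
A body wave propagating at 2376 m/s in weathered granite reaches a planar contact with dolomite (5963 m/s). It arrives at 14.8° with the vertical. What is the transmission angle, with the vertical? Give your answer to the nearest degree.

sin θ₁/V₁ = sin θ₂/V₂ ⇒ sin θ₂ = 5963·sin 14.8°/2376 = 5963·0.2554/2376 = 0.6411.
θ₂ = sin⁻¹(0.6411) = 39.87° (from vertical).

40°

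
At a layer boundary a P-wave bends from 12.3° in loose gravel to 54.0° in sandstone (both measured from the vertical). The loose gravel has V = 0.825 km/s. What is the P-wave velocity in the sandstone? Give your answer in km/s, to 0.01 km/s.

3.13 km/s

Snell's law: sin 12.3°/V₁ = sin 54.0°/V₂.
V₂ = V₁·sin 54.0°/sin 12.3° = 0.825 × 3.7977 = 3.13 km/s.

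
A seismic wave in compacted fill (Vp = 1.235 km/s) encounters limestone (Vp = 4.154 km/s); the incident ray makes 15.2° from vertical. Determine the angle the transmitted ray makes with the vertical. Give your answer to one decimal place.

Snell's law: sin θ₂ = (V₂/V₁)·sin θ₁ = (4.154/1.235)·sin 15.2° = 0.8819.
θ₂ = sin⁻¹(0.8819) = 61.87° (from vertical).

61.9°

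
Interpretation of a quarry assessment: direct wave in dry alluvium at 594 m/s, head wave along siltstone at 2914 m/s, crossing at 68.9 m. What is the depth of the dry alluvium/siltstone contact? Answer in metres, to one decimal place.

28.0 m

h = (x_cross/2)·√((V₂−V₁)/(V₂+V₁)).
(V₂−V₁)/(V₂+V₁) = (2914−594)/(2914+594) = 0.6613; √ = 0.8132.
h = (68.9/2)·0.8132 = 28.02 m.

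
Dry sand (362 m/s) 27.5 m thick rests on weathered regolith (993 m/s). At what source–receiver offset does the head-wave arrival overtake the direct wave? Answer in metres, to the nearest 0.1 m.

x_cross = 2h·√((V₂+V₁)/(V₂−V₁)).
(V₂+V₁)/(V₂−V₁) = (993+362)/(993−362) = 2.1474; √ = 1.4654.
x_cross = 2·27.5·1.4654 = 80.60 m.

80.6 m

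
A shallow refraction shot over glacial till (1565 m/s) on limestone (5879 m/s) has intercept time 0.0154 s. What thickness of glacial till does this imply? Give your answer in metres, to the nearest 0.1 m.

12.5 m

h = tᵢ·V₁·V₂ / (2·√(V₂²−V₁²)).
√(V₂²−V₁²) = √(5879² − 1565²) = 5666.9 m/s.
h = 0.0154 s × 1565 × 5879 / (2 × 5666.9) = 12.50 m.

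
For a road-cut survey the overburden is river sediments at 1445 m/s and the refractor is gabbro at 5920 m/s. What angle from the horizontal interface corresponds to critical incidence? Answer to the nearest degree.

At critical incidence the refracted ray runs along the interface (θ₂ = 90°), so sin θ_c = V₁/V₂.
θ_c = arcsin(1445/5920) = arcsin 0.2441 = 14.13°.
Measured from the interface: 90° − 14.13° = 75.87°.

76°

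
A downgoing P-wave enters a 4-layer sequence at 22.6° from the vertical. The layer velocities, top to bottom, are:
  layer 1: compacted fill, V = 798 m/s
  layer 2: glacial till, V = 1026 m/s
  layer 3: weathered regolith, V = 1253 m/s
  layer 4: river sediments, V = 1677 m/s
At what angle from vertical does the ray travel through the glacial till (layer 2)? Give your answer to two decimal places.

29.61°

Ray parameter p = sin 22.6° / 798 = 4.8157e-04 s/m.
sin θ_2 = p·V_2 = 4.8157e-04 × 1026 = 0.4941.
θ_2 = 29.61° from the vertical.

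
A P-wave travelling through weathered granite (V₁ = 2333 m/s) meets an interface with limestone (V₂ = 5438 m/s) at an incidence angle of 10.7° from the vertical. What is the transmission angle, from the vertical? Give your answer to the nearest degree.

26°

Snell's law: sin θ₂ = (V₂/V₁)·sin θ₁ = (5438/2333)·sin 10.7° = 0.4328.
θ₂ = sin⁻¹(0.4328) = 25.64° (from vertical).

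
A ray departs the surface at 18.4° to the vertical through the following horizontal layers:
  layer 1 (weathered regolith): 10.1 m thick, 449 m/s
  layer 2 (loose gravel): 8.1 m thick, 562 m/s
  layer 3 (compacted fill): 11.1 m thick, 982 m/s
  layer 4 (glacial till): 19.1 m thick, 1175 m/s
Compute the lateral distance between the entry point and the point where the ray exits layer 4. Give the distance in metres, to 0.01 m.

p = sin θ₁/V₁ = sin 18.4°/449 = 7.0300e-04 s/m is conserved through the stack.
Layer 1: θ = 18.40°; offset = 10.1·tan 18.40° = 3.3598 m.
Layer 2: sin θ = p·562 = 0.3951 → θ = 23.27°; offset = 8.1·tan 23.27° = 3.4836 m.
Layer 3: sin θ = p·982 = 0.6904 → θ = 43.66°; offset = 11.1·tan 43.66° = 10.5918 m.
Layer 4: sin θ = p·1175 = 0.8260 → θ = 55.69°; offset = 19.1·tan 55.69° = 27.9923 m.
Summing the layer offsets gives 45.4275 m.

45.43 m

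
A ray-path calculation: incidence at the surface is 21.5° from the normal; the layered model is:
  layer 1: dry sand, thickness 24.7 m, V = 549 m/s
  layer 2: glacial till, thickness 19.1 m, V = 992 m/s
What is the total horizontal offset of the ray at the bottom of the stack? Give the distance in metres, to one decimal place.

Apply Snell's law at each interface; in layer i the horizontal offset is hᵢ·tan θᵢ.
Layer 1: θ = 21.50°; offset = 24.7·tan 21.50° = 9.730 m.
Layer 2: sin θ = 992·sin 21.5°/549 = 0.6622, θ = 41.47°; offset = 19.1·tan 41.47° = 16.881 m.
Summing the layer offsets gives 26.611 m.

26.6 m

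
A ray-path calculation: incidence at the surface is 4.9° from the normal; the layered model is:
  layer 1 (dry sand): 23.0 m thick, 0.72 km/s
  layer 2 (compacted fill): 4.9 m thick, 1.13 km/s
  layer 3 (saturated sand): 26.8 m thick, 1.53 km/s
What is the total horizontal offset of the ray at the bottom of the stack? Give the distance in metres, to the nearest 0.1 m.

7.6 m

p = sin θ₁/V₁ = sin 4.9°/0.72 = 1.1863e-01 s/km is conserved through the stack.
Layer 1: θ = 4.90°; offset = 23.0·tan 4.90° = 1.972 m.
Layer 2: sin θ = p·1.13 = 0.1341 → θ = 7.70°; offset = 4.9·tan 7.70° = 0.663 m.
Layer 3: sin θ = p·1.53 = 0.1815 → θ = 10.46°; offset = 26.8·tan 10.46° = 4.947 m.
Total horizontal offset = 7.581 m.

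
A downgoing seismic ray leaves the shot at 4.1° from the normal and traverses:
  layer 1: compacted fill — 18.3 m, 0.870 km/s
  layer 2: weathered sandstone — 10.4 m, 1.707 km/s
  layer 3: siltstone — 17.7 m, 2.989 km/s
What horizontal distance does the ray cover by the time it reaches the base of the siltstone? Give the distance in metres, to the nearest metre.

Apply Snell's law at each interface; in layer i the horizontal offset is hᵢ·tan θᵢ.
Layer 1: θ = 4.10°; offset = 18.3·tan 4.10° = 1.312 m.
Layer 2: sin θ = 1.707·sin 4.1°/0.870 = 0.1403, θ = 8.06°; offset = 10.4·tan 8.06° = 1.474 m.
Layer 3: sin θ = 2.989·sin 4.1°/0.870 = 0.2456, θ = 14.22°; offset = 17.7·tan 14.22° = 4.485 m.
Σ offsets = 7.271 m.

7 m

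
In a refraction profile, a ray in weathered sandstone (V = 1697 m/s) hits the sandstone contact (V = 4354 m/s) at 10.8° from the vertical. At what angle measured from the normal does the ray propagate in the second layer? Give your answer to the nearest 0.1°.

28.7°

sin θ₁/V₁ = sin θ₂/V₂ ⇒ sin θ₂ = 4354·sin 10.8°/1697 = 4354·0.1874/1697 = 0.4808.
θ₂ = sin⁻¹(0.4808) = 28.74° (from vertical).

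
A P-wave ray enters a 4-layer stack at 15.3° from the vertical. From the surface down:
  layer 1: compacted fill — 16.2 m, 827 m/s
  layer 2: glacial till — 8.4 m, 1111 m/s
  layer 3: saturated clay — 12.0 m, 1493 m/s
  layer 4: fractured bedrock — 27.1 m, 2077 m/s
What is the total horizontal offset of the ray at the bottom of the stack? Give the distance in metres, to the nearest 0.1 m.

38.1 m

Apply Snell's law at each interface; in layer i the horizontal offset is hᵢ·tan θᵢ.
Layer 1: θ = 15.30°; offset = 16.2·tan 15.30° = 4.432 m.
Layer 2: sin θ = 1111·sin 15.3°/827 = 0.3545, θ = 20.76°; offset = 8.4·tan 20.76° = 3.185 m.
Layer 3: sin θ = 1493·sin 15.3°/827 = 0.4764, θ = 28.45°; offset = 12.0·tan 28.45° = 6.502 m.
Layer 4: sin θ = 2077·sin 15.3°/827 = 0.6627, θ = 41.51°; offset = 27.1·tan 41.51° = 23.982 m.
Σ offsets = 38.100 m.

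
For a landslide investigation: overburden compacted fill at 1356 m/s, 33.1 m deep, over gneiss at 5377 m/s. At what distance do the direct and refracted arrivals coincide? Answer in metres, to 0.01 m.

85.66 m

x_cross = 2h·√((V₂+V₁)/(V₂−V₁)).
(V₂+V₁)/(V₂−V₁) = (5377+1356)/(5377−1356) = 1.6745; √ = 1.2940.
x_cross = 2·33.1·1.2940 = 85.66 m.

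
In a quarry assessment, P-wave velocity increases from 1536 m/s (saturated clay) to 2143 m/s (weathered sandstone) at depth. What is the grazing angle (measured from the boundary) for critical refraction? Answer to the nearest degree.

At critical incidence the refracted ray runs along the interface (θ₂ = 90°), so sin θ_c = V₁/V₂.
θ_c = arcsin(1536/2143) = arcsin 0.7168 = 45.79°.
Measured from the interface: 90° − 45.79° = 44.21°.

44°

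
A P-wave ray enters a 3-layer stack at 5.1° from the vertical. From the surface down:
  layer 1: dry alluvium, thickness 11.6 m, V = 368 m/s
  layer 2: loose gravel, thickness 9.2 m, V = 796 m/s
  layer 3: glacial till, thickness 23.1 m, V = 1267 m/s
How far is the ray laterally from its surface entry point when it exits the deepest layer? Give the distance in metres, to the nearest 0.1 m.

Apply Snell's law at each interface; in layer i the horizontal offset is hᵢ·tan θᵢ.
Layer 1: θ = 5.10°; offset = 11.6·tan 5.10° = 1.035 m.
Layer 2: sin θ = 796·sin 5.1°/368 = 0.1923, θ = 11.09°; offset = 9.2·tan 11.09° = 1.803 m.
Layer 3: sin θ = 1267·sin 5.1°/368 = 0.3061, θ = 17.82°; offset = 23.1·tan 17.82° = 7.426 m.
Σ offsets = 10.264 m.

10.3 m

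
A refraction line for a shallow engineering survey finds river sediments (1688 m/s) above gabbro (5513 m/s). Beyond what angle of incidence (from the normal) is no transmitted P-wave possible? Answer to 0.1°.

17.8°

Critical incidence: sin θ_c = V₁/V₂ = 1688/5513 = 0.3062.
θ_c = arcsin 0.3062 = 17.83°.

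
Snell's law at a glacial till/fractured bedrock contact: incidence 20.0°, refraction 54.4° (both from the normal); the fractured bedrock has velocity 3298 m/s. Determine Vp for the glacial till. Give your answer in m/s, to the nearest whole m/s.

1387 m/s

sin 20.0° = 0.3420; sin 54.4° = 0.8131.
V₁ = V₂·(sin θ₁/sin θ₂) = 3298·(0.3420/0.8131) = 1387.26 m/s.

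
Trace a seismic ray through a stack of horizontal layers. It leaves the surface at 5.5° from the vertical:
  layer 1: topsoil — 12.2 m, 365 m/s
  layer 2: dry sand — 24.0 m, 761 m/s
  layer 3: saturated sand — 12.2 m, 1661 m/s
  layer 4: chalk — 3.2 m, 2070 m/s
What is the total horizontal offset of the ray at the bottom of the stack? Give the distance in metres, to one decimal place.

Apply Snell's law at each interface; in layer i the horizontal offset is hᵢ·tan θᵢ.
Layer 1: θ = 5.50°; offset = 12.2·tan 5.50° = 1.175 m.
Layer 2: sin θ = 761·sin 5.5°/365 = 0.1998, θ = 11.53°; offset = 24.0·tan 11.53° = 4.895 m.
Layer 3: sin θ = 1661·sin 5.5°/365 = 0.4362, θ = 25.86°; offset = 12.2·tan 25.86° = 5.913 m.
Layer 4: sin θ = 2070·sin 5.5°/365 = 0.5436, θ = 32.93°; offset = 3.2·tan 32.93° = 2.072 m.
Summing the layer offsets gives 14.055 m.

14.1 m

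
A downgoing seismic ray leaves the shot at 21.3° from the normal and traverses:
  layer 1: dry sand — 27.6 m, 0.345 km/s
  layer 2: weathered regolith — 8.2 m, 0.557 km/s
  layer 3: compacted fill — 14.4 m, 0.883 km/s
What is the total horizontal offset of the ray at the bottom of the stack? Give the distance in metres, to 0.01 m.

Ray parameter p = sin 21.3° / 0.345 km/s = 1.0529e+00 s/km.
Layer 1: θ = 21.30°; offset = 27.6·tan 21.30° = 10.7608 m.
Layer 2: sin θ = p·0.557 = 0.5865 → θ = 35.91°; offset = 8.2·tan 35.91° = 5.9373 m.
Layer 3: sin θ = p·0.883 = 0.9297 → θ = 68.39°; offset = 14.4·tan 68.39° = 36.3518 m.
Summing the layer offsets gives 53.0499 m.

53.05 m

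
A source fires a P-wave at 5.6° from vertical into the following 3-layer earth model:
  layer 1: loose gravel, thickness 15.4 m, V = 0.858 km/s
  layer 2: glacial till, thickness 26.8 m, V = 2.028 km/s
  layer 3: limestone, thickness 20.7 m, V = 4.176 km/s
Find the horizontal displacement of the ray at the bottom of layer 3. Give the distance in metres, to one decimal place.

19.0 m

Ray parameter p = sin 5.6° / 0.858 km/s = 1.1373e-01 s/km.
Layer 1: θ = 5.60°; offset = 15.4·tan 5.60° = 1.510 m.
Layer 2: sin θ = p·2.028 = 0.2307 → θ = 13.34°; offset = 26.8·tan 13.34° = 6.353 m.
Layer 3: sin θ = p·4.176 = 0.4749 → θ = 28.36°; offset = 20.7·tan 28.36° = 11.172 m.
Total horizontal offset = 19.035 m.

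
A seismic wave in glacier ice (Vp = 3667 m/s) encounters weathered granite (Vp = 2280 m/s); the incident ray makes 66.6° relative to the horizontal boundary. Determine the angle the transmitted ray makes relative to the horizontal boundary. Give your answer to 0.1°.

Angle from the normal: 90° − 66.6° = 23.4°.
sin θ₁/V₁ = sin θ₂/V₂ ⇒ sin θ₂ = 2280·sin 23.4°/3667 = 2280·0.3971/3667 = 0.2469.
θ₂ = sin⁻¹(0.2469) = 14.30° (from vertical).
From the interface: 90° − 14.30° = 75.70°.

75.7°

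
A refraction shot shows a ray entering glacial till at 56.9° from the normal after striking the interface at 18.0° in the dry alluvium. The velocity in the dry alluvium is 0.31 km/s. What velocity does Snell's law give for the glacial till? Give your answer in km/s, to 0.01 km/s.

sin 18.0° = 0.3090; sin 56.9° = 0.8377.
V₂ = V₁·(sin θ₂/sin θ₁) = 0.31·(0.8377/0.3090) = 0.84 km/s.

0.84 km/s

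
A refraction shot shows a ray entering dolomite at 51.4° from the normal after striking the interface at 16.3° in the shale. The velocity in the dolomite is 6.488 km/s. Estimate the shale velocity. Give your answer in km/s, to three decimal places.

sin 16.3° = 0.2807; sin 51.4° = 0.7815.
V₁ = V₂·(sin θ₁/sin θ₂) = 6.488·(0.2807/0.7815) = 2.330 km/s.

2.330 km/s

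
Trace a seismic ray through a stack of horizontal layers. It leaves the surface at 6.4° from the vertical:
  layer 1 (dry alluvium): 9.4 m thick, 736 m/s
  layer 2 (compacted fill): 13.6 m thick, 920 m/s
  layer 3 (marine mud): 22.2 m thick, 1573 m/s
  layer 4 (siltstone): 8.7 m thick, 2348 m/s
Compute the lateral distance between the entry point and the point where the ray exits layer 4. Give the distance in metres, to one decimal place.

11.7 m

Ray parameter p = sin 6.4° / 736 m/s = 1.5145e-04 s/m.
Layer 1: θ = 6.40°; offset = 9.4·tan 6.40° = 1.054 m.
Layer 2: sin θ = p·920 = 0.1393 → θ = 8.01°; offset = 13.6·tan 8.01° = 1.914 m.
Layer 3: sin θ = p·1573 = 0.2382 → θ = 13.78°; offset = 22.2·tan 13.78° = 5.446 m.
Layer 4: sin θ = p·2348 = 0.3556 → θ = 20.83°; offset = 8.7·tan 20.83° = 3.310 m.
Summing the layer offsets gives 11.724 m.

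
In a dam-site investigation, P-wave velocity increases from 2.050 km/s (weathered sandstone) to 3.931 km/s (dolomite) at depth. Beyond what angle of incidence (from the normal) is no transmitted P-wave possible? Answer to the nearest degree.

Critical incidence: sin θ_c = V₁/V₂ = 2.050/3.931 = 0.5215.
θ_c = arcsin 0.5215 = 31.43°.

31°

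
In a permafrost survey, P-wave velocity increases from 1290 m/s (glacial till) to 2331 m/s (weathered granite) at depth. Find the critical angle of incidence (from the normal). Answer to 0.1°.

33.6°

At critical incidence the refracted ray runs along the interface (θ₂ = 90°), so sin θ_c = V₁/V₂.
θ_c = arcsin(1290/2331) = arcsin 0.5534 = 33.60°.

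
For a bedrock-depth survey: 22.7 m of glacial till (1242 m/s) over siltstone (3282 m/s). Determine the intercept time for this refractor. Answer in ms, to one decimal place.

θ_c = arcsin(V₁/V₂) = arcsin(1242/3282) = 22.24°; cos θ_c = 0.9256.
tᵢ = 2h·cos θ_c / V₁ = 2·22.7·0.9256 / 1242 = 0.03384 s.

33.8 ms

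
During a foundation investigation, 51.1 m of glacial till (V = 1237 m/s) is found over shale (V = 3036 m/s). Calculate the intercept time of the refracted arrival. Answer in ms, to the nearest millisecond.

tᵢ = 2h·√(V₂²−V₁²)/(V₁V₂).
√(V₂²−V₁²) = √(3036²−1237²) = 2772.6 m/s.
tᵢ = 2·51.1·2772.6/(1237·3036) = 0.07545 s.

75 ms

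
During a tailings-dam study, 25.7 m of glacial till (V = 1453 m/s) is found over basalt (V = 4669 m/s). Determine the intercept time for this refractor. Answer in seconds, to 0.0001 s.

θ_c = arcsin(V₁/V₂) = arcsin(1453/4669) = 18.13°; cos θ_c = 0.9503.
tᵢ = 2h·cos θ_c / V₁ = 2·25.7·0.9503 / 1453 = 0.03362 s.

0.0336 s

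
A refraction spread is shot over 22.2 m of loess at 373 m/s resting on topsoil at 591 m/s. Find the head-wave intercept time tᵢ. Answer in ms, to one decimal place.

92.3 ms

tᵢ = 2h·√(V₂²−V₁²)/(V₁V₂).
√(V₂²−V₁²) = √(591²−373²) = 458.4 m/s.
tᵢ = 2·22.2·458.4/(373·591) = 0.09233 s.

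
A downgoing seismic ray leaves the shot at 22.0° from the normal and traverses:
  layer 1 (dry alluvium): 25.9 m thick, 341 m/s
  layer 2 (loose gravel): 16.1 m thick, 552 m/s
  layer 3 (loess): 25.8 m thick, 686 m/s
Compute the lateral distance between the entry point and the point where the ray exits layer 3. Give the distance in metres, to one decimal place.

52.3 m

Ray parameter p = sin 22.0° / 341 m/s = 1.0986e-03 s/m.
Layer 1: θ = 22.00°; offset = 25.9·tan 22.00° = 10.464 m.
Layer 2: sin θ = p·552 = 0.6064 → θ = 37.33°; offset = 16.1·tan 37.33° = 12.278 m.
Layer 3: sin θ = p·686 = 0.7536 → θ = 48.90°; offset = 25.8·tan 48.90° = 29.579 m.
Summing the layer offsets gives 52.321 m.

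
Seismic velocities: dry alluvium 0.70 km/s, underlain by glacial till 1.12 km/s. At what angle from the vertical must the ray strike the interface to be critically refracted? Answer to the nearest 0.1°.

Critical incidence: sin θ_c = V₁/V₂ = 0.70/1.12 = 0.6250.
θ_c = arcsin 0.6250 = 38.68°.

38.7°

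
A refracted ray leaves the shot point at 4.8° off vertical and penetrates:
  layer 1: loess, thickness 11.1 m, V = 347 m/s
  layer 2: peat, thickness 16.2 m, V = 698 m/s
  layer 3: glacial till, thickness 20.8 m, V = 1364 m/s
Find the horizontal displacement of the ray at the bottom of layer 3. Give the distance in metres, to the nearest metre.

11 m

Apply Snell's law at each interface; in layer i the horizontal offset is hᵢ·tan θᵢ.
Layer 1: θ = 4.80°; offset = 11.1·tan 4.80° = 0.932 m.
Layer 2: sin θ = 698·sin 4.8°/347 = 0.1683, θ = 9.69°; offset = 16.2·tan 9.69° = 2.766 m.
Layer 3: sin θ = 1364·sin 4.8°/347 = 0.3289, θ = 19.20°; offset = 20.8·tan 19.20° = 7.245 m.
Summing the layer offsets gives 10.943 m.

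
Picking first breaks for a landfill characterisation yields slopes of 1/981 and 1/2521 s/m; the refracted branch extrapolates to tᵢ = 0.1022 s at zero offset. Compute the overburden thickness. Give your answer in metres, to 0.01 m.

54.42 m

h = tᵢ·V₁·V₂ / (2·√(V₂²−V₁²)).
√(V₂²−V₁²) = √(2521² − 981²) = 2322.3 m/s.
h = 0.1022 s × 981 × 2521 / (2 × 2322.3) = 54.42 m.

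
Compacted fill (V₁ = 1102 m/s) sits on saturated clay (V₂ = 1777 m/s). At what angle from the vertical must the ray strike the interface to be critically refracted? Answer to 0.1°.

At critical incidence the refracted ray runs along the interface (θ₂ = 90°), so sin θ_c = V₁/V₂.
θ_c = arcsin(1102/1777) = arcsin 0.6201 = 38.33°.

38.3°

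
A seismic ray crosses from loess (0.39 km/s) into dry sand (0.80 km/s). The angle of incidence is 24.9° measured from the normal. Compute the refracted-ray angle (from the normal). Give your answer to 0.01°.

Snell's law: sin θ₂ = (V₂/V₁)·sin θ₁ = (0.80/0.39)·sin 24.9° = 0.8637.
θ₂ = arcsin 0.8637 = 59.73° from the normal.

59.73°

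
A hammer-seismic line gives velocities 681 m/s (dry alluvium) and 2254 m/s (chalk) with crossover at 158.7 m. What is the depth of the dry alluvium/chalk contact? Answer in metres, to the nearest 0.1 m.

58.1 m

x_cross = 2h·√((V₂+V₁)/(V₂−V₁)) → h = x_cross / (2·√((V₂+V₁)/(V₂−V₁))).
√((V₂+V₁)/(V₂−V₁)) = √((2254+681)/(2254−681)) = 1.3660.
h = 158.7 / (2·1.3660) = 58.09 m.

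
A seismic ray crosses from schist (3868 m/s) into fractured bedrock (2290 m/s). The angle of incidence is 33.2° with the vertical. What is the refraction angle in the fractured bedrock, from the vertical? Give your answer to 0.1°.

Snell's law: sin θ₂ = (V₂/V₁)·sin θ₁ = (2290/3868)·sin 33.2° = 0.3242.
θ₂ = arcsin 0.3242 = 18.92° from the normal.

18.9°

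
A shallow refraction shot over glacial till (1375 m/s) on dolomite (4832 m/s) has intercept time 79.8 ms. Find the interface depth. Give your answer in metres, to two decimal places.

57.23 m

h = tᵢ·V₁·V₂ / (2·√(V₂²−V₁²)).
√(V₂²−V₁²) = √(4832² − 1375²) = 4632.2 m/s.
h = 0.0798 s × 1375 × 4832 / (2 × 4632.2) = 57.23 m.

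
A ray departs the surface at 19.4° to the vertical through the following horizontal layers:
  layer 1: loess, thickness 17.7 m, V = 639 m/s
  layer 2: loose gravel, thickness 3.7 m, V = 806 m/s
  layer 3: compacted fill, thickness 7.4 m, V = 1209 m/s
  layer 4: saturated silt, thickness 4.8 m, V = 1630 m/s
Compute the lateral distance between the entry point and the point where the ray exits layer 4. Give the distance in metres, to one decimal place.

21.6 m

Apply Snell's law at each interface; in layer i the horizontal offset is hᵢ·tan θᵢ.
Layer 1: θ = 19.40°; offset = 17.7·tan 19.40° = 6.233 m.
Layer 2: sin θ = 806·sin 19.4°/639 = 0.4190, θ = 24.77°; offset = 3.7·tan 24.77° = 1.707 m.
Layer 3: sin θ = 1209·sin 19.4°/639 = 0.6285, θ = 38.94°; offset = 7.4·tan 38.94° = 5.979 m.
Layer 4: sin θ = 1630·sin 19.4°/639 = 0.8473, θ = 57.92°; offset = 4.8·tan 57.92° = 7.657 m.
Σ offsets = 21.577 m.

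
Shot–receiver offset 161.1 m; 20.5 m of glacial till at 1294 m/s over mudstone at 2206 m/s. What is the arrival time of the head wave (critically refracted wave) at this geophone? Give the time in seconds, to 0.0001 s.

t = x/V₂ + 2h·√(V₂²−V₁²)/(V₁V₂).
√(V₂²−V₁²) = √(2206²−1294²) = 1786.6 m/s; delay term = 2·20.5·1786.6/(1294·2206) = 0.02566 s.
t = 161.1/2206 + 0.02566 = 0.09869 s.

0.0987 s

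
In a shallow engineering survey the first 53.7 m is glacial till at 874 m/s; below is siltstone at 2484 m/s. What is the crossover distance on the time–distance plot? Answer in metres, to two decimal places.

155.11 m

θ_c = arcsin(874/2484) = 20.60°, so cos θ_c = 0.9361 and tᵢ = 2h cos θ_c/V₁ = 0.1150 s.
At crossover x/V₁ = x/V₂ + tᵢ ⇒ x = tᵢ/(1/V₁ − 1/V₂) = 0.11503/(1.1442e-03 − 4.0258e-04) = 155.11 m.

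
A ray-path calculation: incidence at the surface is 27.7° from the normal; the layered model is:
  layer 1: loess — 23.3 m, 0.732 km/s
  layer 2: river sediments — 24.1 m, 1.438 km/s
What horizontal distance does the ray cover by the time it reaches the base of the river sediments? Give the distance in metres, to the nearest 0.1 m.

p = sin θ₁/V₁ = sin 27.7°/0.732 = 6.3503e-01 s/km is conserved through the stack.
Layer 1: θ = 27.70°; offset = 23.3·tan 27.70° = 12.233 m.
Layer 2: sin θ = p·1.438 = 0.9132 → θ = 65.95°; offset = 24.1·tan 65.95° = 53.997 m.
Σ offsets = 66.229 m.

66.2 m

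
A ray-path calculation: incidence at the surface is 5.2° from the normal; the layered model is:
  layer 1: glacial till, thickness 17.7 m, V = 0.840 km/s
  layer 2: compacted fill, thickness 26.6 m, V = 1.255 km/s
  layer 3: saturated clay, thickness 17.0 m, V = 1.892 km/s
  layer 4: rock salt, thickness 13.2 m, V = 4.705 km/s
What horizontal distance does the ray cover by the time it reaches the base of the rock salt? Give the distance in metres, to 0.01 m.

16.57 m

Ray parameter p = sin 5.2° / 0.840 km/s = 1.0790e-01 s/km.
Layer 1: θ = 5.20°; offset = 17.7·tan 5.20° = 1.6108 m.
Layer 2: sin θ = p·1.255 = 0.1354 → θ = 7.78°; offset = 26.6·tan 7.78° = 3.6354 m.
Layer 3: sin θ = p·1.892 = 0.2041 → θ = 11.78°; offset = 17.0·tan 11.78° = 3.5450 m.
Layer 4: sin θ = p·4.705 = 0.5077 → θ = 30.51°; offset = 13.2·tan 30.51° = 7.7777 m.
Σ offsets = 16.5689 m.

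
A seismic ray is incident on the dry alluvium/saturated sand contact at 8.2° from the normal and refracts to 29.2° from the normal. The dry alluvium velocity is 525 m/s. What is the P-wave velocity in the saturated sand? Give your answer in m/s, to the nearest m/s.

1796 m/s

Snell's law: sin 8.2°/V₁ = sin 29.2°/V₂.
V₂ = V₁·sin 29.2°/sin 8.2° = 525 × 3.4205 = 1795.75 m/s.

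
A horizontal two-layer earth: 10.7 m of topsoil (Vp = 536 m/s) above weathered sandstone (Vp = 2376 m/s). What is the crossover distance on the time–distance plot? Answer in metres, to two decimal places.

26.92 m

θ_c = arcsin(536/2376) = 13.04°, so cos θ_c = 0.9742 and tᵢ = 2h cos θ_c/V₁ = 0.0389 s.
At crossover x/V₁ = x/V₂ + tᵢ ⇒ x = tᵢ/(1/V₁ − 1/V₂) = 0.03890/(1.8657e-03 − 4.2088e-04) = 26.92 m.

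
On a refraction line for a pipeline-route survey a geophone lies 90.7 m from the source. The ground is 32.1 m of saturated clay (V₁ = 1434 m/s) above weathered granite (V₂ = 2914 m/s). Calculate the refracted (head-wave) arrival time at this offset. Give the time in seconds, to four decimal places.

0.0701 s

θ_c = arcsin(V₁/V₂) = arcsin(1434/2914) = 29.48°, cos θ_c = 0.8705.
Intercept time tᵢ = 2h cos θ_c / V₁ = 2·32.1·0.8705/1434 = 0.03897 s.
t = x/V₂ + tᵢ = 90.7/2914 + 0.03897 = 0.07010 s.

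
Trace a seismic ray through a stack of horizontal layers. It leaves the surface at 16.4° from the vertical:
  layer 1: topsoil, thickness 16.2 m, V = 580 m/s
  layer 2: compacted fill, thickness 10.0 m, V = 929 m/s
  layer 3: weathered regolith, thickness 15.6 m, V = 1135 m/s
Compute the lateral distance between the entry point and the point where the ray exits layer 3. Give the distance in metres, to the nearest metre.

p = sin θ₁/V₁ = sin 16.4°/580 = 4.8680e-04 s/m is conserved through the stack.
Layer 1: θ = 16.40°; offset = 16.2·tan 16.40° = 4.768 m.
Layer 2: sin θ = p·929 = 0.4522 → θ = 26.89°; offset = 10.0·tan 26.89° = 5.070 m.
Layer 3: sin θ = p·1135 = 0.5525 → θ = 33.54°; offset = 15.6·tan 33.54° = 10.341 m.
Σ offsets = 20.179 m.

20 m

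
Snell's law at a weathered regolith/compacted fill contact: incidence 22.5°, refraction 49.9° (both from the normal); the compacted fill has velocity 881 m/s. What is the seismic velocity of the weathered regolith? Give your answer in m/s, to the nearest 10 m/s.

Snell's law: sin 22.5°/V₁ = sin 49.9°/V₂.
V₁ = V₂·sin 22.5°/sin 49.9° = 881 × 0.5003 = 440.76 m/s.

440 m/s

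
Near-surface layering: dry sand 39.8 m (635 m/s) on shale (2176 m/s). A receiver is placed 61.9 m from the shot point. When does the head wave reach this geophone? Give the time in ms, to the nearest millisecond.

θ_c = arcsin(V₁/V₂) = arcsin(635/2176) = 16.97°, cos θ_c = 0.9565.
Intercept time tᵢ = 2h cos θ_c / V₁ = 2·39.8·0.9565/635 = 0.11990 s.
t = x/V₂ + tᵢ = 61.9/2176 + 0.11990 = 0.14834 s.

148 ms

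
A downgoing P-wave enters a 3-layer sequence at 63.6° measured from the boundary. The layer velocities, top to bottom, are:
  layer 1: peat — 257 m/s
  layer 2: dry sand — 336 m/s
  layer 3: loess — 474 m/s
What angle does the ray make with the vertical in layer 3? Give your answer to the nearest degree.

55°

From the normal: θ₁ = 90° − 63.6° = 26.4°.
Snell's law across each interface conserves sin θ / V, so sin θ_3 = V_3·sin θ₁/V₁.
sin θ_3 = 474 × sin 26.4° / 257 = 0.8201.
θ_3 = arcsin 0.8201 = 55.09°.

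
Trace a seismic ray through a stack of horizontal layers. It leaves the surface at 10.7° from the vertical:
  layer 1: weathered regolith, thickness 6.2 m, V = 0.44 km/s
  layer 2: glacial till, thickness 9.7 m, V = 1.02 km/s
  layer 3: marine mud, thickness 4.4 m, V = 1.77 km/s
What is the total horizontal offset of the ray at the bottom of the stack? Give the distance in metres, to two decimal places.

Apply Snell's law at each interface; in layer i the horizontal offset is hᵢ·tan θᵢ.
Layer 1: θ = 10.70°; offset = 6.2·tan 10.70° = 1.1715 m.
Layer 2: sin θ = 1.02·sin 10.7°/0.44 = 0.4304, θ = 25.49°; offset = 9.7·tan 25.49° = 4.6253 m.
Layer 3: sin θ = 1.77·sin 10.7°/0.44 = 0.7469, θ = 48.32°; offset = 4.4·tan 48.32° = 4.9422 m.
Σ offsets = 10.7390 m.

10.74 m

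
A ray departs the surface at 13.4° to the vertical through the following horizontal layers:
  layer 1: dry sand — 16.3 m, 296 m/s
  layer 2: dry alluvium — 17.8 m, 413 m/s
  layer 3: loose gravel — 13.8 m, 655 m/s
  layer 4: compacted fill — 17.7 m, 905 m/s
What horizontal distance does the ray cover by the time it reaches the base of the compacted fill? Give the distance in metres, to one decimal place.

36.0 m

p = sin θ₁/V₁ = sin 13.4°/296 = 7.8293e-04 s/m is conserved through the stack.
Layer 1: θ = 13.40°; offset = 16.3·tan 13.40° = 3.883 m.
Layer 2: sin θ = p·413 = 0.3234 → θ = 18.87°; offset = 17.8·tan 18.87° = 6.082 m.
Layer 3: sin θ = p·655 = 0.5128 → θ = 30.85°; offset = 13.8·tan 30.85° = 8.243 m.
Layer 4: sin θ = p·905 = 0.7086 → θ = 45.12°; offset = 17.7·tan 45.12° = 17.773 m.
Σ offsets = 35.982 m.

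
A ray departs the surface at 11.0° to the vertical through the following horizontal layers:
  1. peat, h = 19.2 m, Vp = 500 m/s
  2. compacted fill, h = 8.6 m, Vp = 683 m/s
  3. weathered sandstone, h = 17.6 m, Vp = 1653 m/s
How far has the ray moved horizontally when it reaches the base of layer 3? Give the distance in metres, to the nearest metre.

20 m

p = sin θ₁/V₁ = sin 11.0°/500 = 3.8162e-04 s/m is conserved through the stack.
Layer 1: θ = 11.00°; offset = 19.2·tan 11.00° = 3.732 m.
Layer 2: sin θ = p·683 = 0.2606 → θ = 15.11°; offset = 8.6·tan 15.11° = 2.322 m.
Layer 3: sin θ = p·1653 = 0.6308 → θ = 39.11°; offset = 17.6·tan 39.11° = 14.308 m.
Total horizontal offset = 20.362 m.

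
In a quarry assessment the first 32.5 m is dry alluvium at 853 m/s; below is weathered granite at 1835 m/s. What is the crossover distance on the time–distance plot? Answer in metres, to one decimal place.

θ_c = arcsin(853/1835) = 27.70°, so cos θ_c = 0.8854 and tᵢ = 2h cos θ_c/V₁ = 0.0675 s.
At crossover x/V₁ = x/V₂ + tᵢ ⇒ x = tᵢ/(1/V₁ − 1/V₂) = 0.06747/(1.1723e-03 − 5.4496e-04) = 107.54 m.

107.5 m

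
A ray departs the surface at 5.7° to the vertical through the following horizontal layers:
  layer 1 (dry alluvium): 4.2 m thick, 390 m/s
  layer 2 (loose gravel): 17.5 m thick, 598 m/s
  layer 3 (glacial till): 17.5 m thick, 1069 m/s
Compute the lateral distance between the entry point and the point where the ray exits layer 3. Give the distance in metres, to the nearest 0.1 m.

Ray parameter p = sin 5.7° / 390 m/s = 2.5467e-04 s/m.
Layer 1: θ = 5.70°; offset = 4.2·tan 5.70° = 0.419 m.
Layer 2: sin θ = p·598 = 0.1523 → θ = 8.76°; offset = 17.5·tan 8.76° = 2.697 m.
Layer 3: sin θ = p·1069 = 0.2722 → θ = 15.80°; offset = 17.5·tan 15.80° = 4.951 m.
Total horizontal offset = 8.067 m.

8.1 m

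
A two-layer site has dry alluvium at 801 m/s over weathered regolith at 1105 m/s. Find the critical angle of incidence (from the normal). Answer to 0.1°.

At critical incidence the refracted ray runs along the interface (θ₂ = 90°), so sin θ_c = V₁/V₂.
θ_c = arcsin(801/1105) = arcsin 0.7249 = 46.46°.

46.5°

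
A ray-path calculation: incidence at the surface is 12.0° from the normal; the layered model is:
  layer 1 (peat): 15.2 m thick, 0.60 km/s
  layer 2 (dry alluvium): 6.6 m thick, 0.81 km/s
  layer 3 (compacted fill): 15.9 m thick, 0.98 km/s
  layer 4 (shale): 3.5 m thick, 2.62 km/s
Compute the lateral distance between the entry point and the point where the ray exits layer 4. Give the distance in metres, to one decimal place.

p = sin θ₁/V₁ = sin 12.0°/0.60 = 3.4652e-01 s/km is conserved through the stack.
Layer 1: θ = 12.00°; offset = 15.2·tan 12.00° = 3.231 m.
Layer 2: sin θ = p·0.81 = 0.2807 → θ = 16.30°; offset = 6.6·tan 16.30° = 1.930 m.
Layer 3: sin θ = p·0.98 = 0.3396 → θ = 19.85°; offset = 15.9·tan 19.85° = 5.741 m.
Layer 4: sin θ = p·2.62 = 0.9079 → θ = 65.21°; offset = 3.5·tan 65.21° = 7.580 m.
Summing the layer offsets gives 18.481 m.

18.5 m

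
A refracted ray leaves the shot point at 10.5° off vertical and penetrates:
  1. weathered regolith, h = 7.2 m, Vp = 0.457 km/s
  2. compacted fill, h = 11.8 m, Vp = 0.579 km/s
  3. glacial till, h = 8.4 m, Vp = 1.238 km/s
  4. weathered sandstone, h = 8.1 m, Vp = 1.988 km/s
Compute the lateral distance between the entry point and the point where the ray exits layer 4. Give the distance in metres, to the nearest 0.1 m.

19.4 m

Apply Snell's law at each interface; in layer i the horizontal offset is hᵢ·tan θᵢ.
Layer 1: θ = 10.50°; offset = 7.2·tan 10.50° = 1.334 m.
Layer 2: sin θ = 0.579·sin 10.5°/0.457 = 0.2309, θ = 13.35°; offset = 11.8·tan 13.35° = 2.800 m.
Layer 3: sin θ = 1.238·sin 10.5°/0.457 = 0.4937, θ = 29.58°; offset = 8.4·tan 29.58° = 4.768 m.
Layer 4: sin θ = 1.988·sin 10.5°/0.457 = 0.7927, θ = 52.44°; offset = 8.1·tan 52.44° = 10.534 m.
Σ offsets = 19.437 m.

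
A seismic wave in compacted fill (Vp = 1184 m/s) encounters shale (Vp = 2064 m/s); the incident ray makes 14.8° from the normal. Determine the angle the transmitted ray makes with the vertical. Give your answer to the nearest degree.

sin θ₁/V₁ = sin θ₂/V₂ ⇒ sin θ₂ = 2064·sin 14.8°/1184 = 2064·0.2554/1184 = 0.4453.
θ₂ = arcsin 0.4453 = 26.44° from the normal.

26°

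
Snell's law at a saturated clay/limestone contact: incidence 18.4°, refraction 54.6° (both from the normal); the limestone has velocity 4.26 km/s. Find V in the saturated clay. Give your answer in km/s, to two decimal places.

sin 18.4° = 0.3156; sin 54.6° = 0.8151.
V₁ = V₂·(sin θ₁/sin θ₂) = 4.26·(0.3156/0.8151) = 1.65 km/s.

1.65 km/s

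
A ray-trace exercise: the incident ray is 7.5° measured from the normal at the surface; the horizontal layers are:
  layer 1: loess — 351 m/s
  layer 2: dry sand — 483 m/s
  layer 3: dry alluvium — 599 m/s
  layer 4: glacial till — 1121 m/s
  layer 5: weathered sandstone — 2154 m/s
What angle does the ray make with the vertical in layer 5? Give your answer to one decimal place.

Snell's law across each interface conserves sin θ / V, so sin θ_5 = V_5·sin θ₁/V₁.
sin θ_5 = 2154 × sin 7.5° / 351 = 0.8010.
θ_5 = 53.23° from the vertical.

53.2°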